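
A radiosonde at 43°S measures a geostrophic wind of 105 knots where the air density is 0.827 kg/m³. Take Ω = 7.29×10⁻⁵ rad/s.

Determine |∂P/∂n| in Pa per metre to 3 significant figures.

Coriolis parameter at 43°S:
f = 2Ω sin φ = 2 × 7.29×10⁻⁵ × sin 43° = 9.94×10⁻⁵ s⁻¹
Wind speed in SI: 105 knots = 54.0 m/s
Geostrophic balance rearranged: |∂P/∂n| = f ρ V_g
|∂P/∂n| = 9.94×10⁻⁵ × 0.827 × 54.0 = 4.44×10⁻³ Pa/m

4.44×10⁻³ Pa/m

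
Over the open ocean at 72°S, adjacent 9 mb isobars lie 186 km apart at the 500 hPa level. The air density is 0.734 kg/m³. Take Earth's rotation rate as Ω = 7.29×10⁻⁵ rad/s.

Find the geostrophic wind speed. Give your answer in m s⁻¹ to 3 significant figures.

47.5 m s⁻¹

Coriolis parameter at 72°S:
f = 2Ω sin φ = 2 × 7.29×10⁻⁵ × sin 72° = 1.39×10⁻⁴ s⁻¹
Pressure gradient: |∂P/∂n| = 900 Pa / 186000 m = 4.84×10⁻³ Pa/m
Geostrophic balance (pressure-gradient force = Coriolis force):
V_g = (1/(fρ)) |∂P/∂n| = 4.84×10⁻³ / (1.39×10⁻⁴ × 0.734) = 47.5 m/s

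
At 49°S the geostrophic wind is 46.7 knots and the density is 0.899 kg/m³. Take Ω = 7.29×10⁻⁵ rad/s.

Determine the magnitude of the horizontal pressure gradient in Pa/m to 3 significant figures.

2.38×10⁻³ Pa/m

Coriolis parameter at 49°S:
f = 2Ω sin φ = 2 × 7.29×10⁻⁵ × sin 49° = 1.10×10⁻⁴ s⁻¹
Wind speed in SI: 46.7 knots = 24.0 m/s
Geostrophic balance rearranged: |∂P/∂n| = f ρ V_g
|∂P/∂n| = 1.10×10⁻⁴ × 0.899 × 24.0 = 2.38×10⁻³ Pa/m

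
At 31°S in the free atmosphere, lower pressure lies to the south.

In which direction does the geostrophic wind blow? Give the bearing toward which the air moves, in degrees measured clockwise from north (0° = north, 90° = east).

The pressure-gradient force points toward the south (bearing 180°).
Geostrophic balance: in the Southern Hemisphere the Coriolis force deflects motion to the left, so the geostrophic wind blows 90° to the left of the pressure-gradient force (low pressure on the right).
Rotating 180° by 90° counterclockwise gives 090° — the wind blows toward the east.

090°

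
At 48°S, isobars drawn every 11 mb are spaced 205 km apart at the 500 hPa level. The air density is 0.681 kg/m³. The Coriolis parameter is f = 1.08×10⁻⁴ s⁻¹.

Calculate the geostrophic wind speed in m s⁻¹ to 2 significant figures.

Pressure gradient: |∂P/∂n| = 1100 Pa / 205000 m = 5.37×10⁻³ Pa/m
Geostrophic balance (pressure-gradient force = Coriolis force):
V_g = (1/(fρ)) |∂P/∂n| = 5.37×10⁻³ / (1.08×10⁻⁴ × 0.681) = 73.0 m/s

73 m s⁻¹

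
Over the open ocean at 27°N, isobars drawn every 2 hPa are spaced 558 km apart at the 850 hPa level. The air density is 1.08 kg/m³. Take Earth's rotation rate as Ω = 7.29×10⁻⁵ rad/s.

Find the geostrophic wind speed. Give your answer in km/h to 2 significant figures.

18 km/h

Coriolis parameter at 27°N:
f = 2Ω sin φ = 2 × 7.29×10⁻⁵ × sin 27° = 6.62×10⁻⁵ s⁻¹
Pressure gradient: |∂P/∂n| = 200 Pa / 558000 m = 3.58×10⁻⁴ Pa/m
Geostrophic balance (pressure-gradient force = Coriolis force):
V_g = (1/(fρ)) |∂P/∂n| = 3.58×10⁻⁴ / (6.62×10⁻⁵ × 1.08) = 5.01 m/s
Converting: 5.01 m/s × 3.6 = 18 km/h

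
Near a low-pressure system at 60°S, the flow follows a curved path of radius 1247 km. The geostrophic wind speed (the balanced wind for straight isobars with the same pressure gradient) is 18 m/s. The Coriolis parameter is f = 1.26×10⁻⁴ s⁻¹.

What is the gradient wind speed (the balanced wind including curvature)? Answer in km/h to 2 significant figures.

59 km/h

Around a low, centrifugal force acts outward with Coriolis, so pressure-gradient force balances both:
(1/ρ)|∂P/∂n| = fV + V²/R  →  V² + fR·V − fR·V_g = 0
With fR = 1.26×10⁻⁴ × 1247×10³ m = 157 m/s:
V = [−fR + √((fR)² + 4 fR V_g)]/2 = [−157 + √(157² + 4×157×18)]/2 = 16.3 m/s
Subgeostrophic (V < V_g = 18 m/s), as expected around a low.
Converting: 16.3 m/s × 3.6 = 59 km/h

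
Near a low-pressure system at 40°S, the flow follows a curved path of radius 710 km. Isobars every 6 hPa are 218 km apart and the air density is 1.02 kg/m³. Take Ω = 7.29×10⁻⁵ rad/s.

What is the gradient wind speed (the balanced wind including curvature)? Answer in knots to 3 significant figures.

42.2 knots

Coriolis parameter at 40°S:
f = 2Ω sin φ = 2 × 7.29×10⁻⁵ × sin 40° = 9.37×10⁻⁵ s⁻¹
Pressure gradient: |∂P/∂n| = 600 Pa / 218000 m = 2.75×10⁻³ Pa/m
Geostrophic speed: V_g = |∂P/∂n|/(fρ) = 2.75×10⁻³/(9.37×10⁻⁵ × 1.02) = 28.8 m/s
Around a low, centrifugal force acts outward with Coriolis, so pressure-gradient force balances both:
(1/ρ)|∂P/∂n| = fV + V²/R  →  V² + fR·V − fR·V_g = 0
With fR = 9.37×10⁻⁵ × 710×10³ m = 66.5 m/s:
V = [−fR + √((fR)² + 4 fR V_g)]/2 = [−66.5 + √(66.5² + 4×66.5×28.8)]/2 = 21.7 m/s
Subgeostrophic (V < V_g = 28.8 m/s), as expected around a low.
Converting: 21.7 m/s × 1.944 = 42.2 knots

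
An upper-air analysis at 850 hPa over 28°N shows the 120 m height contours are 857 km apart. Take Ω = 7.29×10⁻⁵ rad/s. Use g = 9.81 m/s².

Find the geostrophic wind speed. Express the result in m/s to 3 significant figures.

Coriolis parameter at 28°N:
f = 2Ω sin φ = 2 × 7.29×10⁻⁵ × sin 28° = 6.84×10⁻⁵ s⁻¹
Height gradient: |∂Z/∂n| = 120 m / 857000 m = 1.40×10⁻⁴
On a pressure surface, geostrophic balance gives V_g = (g/f)|∂Z/∂n|:
V_g = 9.81 × 1.40×10⁻⁴ / 6.84×10⁻⁵ = 20.1 m/s

20.1 m/s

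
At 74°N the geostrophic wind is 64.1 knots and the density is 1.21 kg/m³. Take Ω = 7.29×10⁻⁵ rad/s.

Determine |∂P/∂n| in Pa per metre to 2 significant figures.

Coriolis parameter at 74°N:
f = 2Ω sin φ = 2 × 7.29×10⁻⁵ × sin 74° = 1.40×10⁻⁴ s⁻¹
Wind speed in SI: 64.1 knots = 33.0 m/s
Geostrophic balance rearranged: |∂P/∂n| = f ρ V_g
|∂P/∂n| = 1.40×10⁻⁴ × 1.21 × 33.0 = 5.59×10⁻³ Pa/m

5.6×10⁻³ Pa/m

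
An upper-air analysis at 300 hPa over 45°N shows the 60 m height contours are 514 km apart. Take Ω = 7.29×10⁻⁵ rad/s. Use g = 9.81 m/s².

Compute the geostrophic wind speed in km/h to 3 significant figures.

Coriolis parameter at 45°N:
f = 2Ω sin φ = 2 × 7.29×10⁻⁵ × sin 45° = 1.03×10⁻⁴ s⁻¹
Height gradient: |∂Z/∂n| = 60 m / 514000 m = 1.17×10⁻⁴
On a pressure surface, geostrophic balance gives V_g = (g/f)|∂Z/∂n|:
V_g = 9.81 × 1.17×10⁻⁴ / 1.03×10⁻⁴ = 11.1 m/s
Converting: 11.1 m/s × 3.6 = 40.0 km/h

40.0 km/h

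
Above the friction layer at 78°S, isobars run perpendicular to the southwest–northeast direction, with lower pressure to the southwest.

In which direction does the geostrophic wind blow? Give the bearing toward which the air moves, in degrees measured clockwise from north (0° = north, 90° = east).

The pressure-gradient force points toward the southwest (bearing 225°).
Geostrophic balance: in the Southern Hemisphere the Coriolis force deflects motion to the left, so the geostrophic wind blows 90° to the left of the pressure-gradient force (low pressure on the right).
Rotating 225° by 90° counterclockwise gives 135° — the wind blows toward the southeast.

135°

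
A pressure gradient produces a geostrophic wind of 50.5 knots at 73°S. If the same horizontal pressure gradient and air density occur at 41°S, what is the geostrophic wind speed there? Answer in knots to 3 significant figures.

73.6 knots

With the same pressure gradient and density, V_g ∝ 1/f ∝ 1/sin φ.
V₂ = V₁ · sin φ₁ / sin φ₂ = 50.5 × sin 73° / sin 41°
V₂ = 50.5 × 0.9563/0.6561 = 73.6 knots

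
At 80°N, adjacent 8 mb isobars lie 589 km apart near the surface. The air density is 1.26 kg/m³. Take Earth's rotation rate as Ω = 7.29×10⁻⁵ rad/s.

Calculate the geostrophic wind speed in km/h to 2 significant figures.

27 km/h

Coriolis parameter at 80°N:
f = 2Ω sin φ = 2 × 7.29×10⁻⁵ × sin 80° = 1.44×10⁻⁴ s⁻¹
Pressure gradient: |∂P/∂n| = 800 Pa / 589000 m = 1.36×10⁻³ Pa/m
Geostrophic balance (pressure-gradient force = Coriolis force):
V_g = (1/(fρ)) |∂P/∂n| = 1.36×10⁻³ / (1.44×10⁻⁴ × 1.26) = 7.51 m/s
Converting: 7.51 m/s × 3.6 = 27 km/h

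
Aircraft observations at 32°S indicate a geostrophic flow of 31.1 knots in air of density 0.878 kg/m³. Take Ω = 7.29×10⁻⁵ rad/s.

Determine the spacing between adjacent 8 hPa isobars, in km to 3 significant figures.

737 km

Coriolis parameter at 32°S:
f = 2Ω sin φ = 2 × 7.29×10⁻⁵ × sin 32° = 7.73×10⁻⁵ s⁻¹
Wind speed in SI: 31.1 knots = 16.0 m/s
Geostrophic balance rearranged: |∂P/∂n| = f ρ V_g
|∂P/∂n| = 7.73×10⁻⁵ × 0.878 × 16.0 = 1.09×10⁻³ Pa/m
Isobar spacing: Δn = ΔP/|∂P/∂n| = 800 Pa / 1.09×10⁻³ Pa/m = 737106 m ≈ 737 km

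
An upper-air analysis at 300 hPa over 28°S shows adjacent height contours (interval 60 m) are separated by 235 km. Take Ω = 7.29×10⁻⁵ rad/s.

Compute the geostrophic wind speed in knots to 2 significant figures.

71 knots

Coriolis parameter at 28°S:
f = 2Ω sin φ = 2 × 7.29×10⁻⁵ × sin 28° = 6.84×10⁻⁵ s⁻¹
Height gradient: |∂Z/∂n| = 60 m / 235000 m = 2.55×10⁻⁴
On a pressure surface, geostrophic balance gives V_g = (g/f)|∂Z/∂n|:
V_g = 9.81 × 2.55×10⁻⁴ / 6.84×10⁻⁵ = 36.6 m/s
Converting: 36.6 m/s × 1.944 = 71 knots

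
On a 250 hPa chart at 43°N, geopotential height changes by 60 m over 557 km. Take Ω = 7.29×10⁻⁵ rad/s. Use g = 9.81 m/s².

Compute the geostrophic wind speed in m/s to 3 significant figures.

10.6 m/s

Coriolis parameter at 43°N:
f = 2Ω sin φ = 2 × 7.29×10⁻⁵ × sin 43° = 9.94×10⁻⁵ s⁻¹
Height gradient: |∂Z/∂n| = 60 m / 557000 m = 1.08×10⁻⁴
On a pressure surface, geostrophic balance gives V_g = (g/f)|∂Z/∂n|:
V_g = 9.81 × 1.08×10⁻⁴ / 9.94×10⁻⁵ = 10.6 m/s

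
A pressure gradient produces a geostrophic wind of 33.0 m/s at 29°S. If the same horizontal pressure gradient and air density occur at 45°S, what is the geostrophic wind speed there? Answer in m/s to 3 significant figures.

22.6 m/s

With the same pressure gradient and density, V_g ∝ 1/f ∝ 1/sin φ.
V₂ = V₁ · sin φ₁ / sin φ₂ = 33.0 × sin 29° / sin 45°
V₂ = 33.0 × 0.4848/0.7071 = 22.6 m/s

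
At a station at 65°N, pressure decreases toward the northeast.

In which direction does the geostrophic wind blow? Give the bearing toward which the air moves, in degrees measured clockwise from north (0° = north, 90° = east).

The pressure-gradient force points toward the northeast (bearing 045°).
Geostrophic balance: in the Northern Hemisphere the Coriolis force deflects motion to the right, so the geostrophic wind blows 90° to the right of the pressure-gradient force (low pressure on the left).
Rotating 045° by 90° clockwise gives 135° — the wind blows toward the southeast.

135°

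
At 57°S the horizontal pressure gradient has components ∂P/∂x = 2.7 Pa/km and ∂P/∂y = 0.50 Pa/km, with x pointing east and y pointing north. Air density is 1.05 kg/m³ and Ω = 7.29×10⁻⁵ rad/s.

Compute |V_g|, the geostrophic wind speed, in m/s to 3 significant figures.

Coriolis parameter at 57°S:
f = 2Ω sin φ = 2 × 7.29×10⁻⁵ × sin 57° = 1.22×10⁻⁴ s⁻¹
In the Southern Hemisphere f is negative: f = −1.22×10⁻⁴ s⁻¹.
Component geostrophic relations (x east, y north):
u_g = −(1/(fρ)) ∂P/∂y,  v_g = (1/(fρ)) ∂P/∂x
u_g = −(0.50×10⁻³)/(−1.22×10⁻⁴ × 1.05) = 3.89 m/s;  v_g = (2.7×10⁻³)/(−1.22×10⁻⁴ × 1.05) = −21.0 m/s
|V_g| = √(u_g² + v_g²) = 21.4 m/s

21.4 m/s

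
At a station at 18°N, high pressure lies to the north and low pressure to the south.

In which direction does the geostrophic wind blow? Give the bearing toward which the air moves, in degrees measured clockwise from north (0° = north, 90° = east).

270°

The pressure-gradient force points toward the south (bearing 180°).
Geostrophic balance: in the Northern Hemisphere the Coriolis force deflects motion to the right, so the geostrophic wind blows 90° to the right of the pressure-gradient force (low pressure on the left).
Rotating 180° by 90° clockwise gives 270° — the wind blows toward the west.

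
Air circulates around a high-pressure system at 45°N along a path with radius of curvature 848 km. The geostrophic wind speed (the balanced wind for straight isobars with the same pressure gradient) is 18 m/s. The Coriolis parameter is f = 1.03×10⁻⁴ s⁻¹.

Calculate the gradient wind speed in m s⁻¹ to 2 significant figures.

25 m s⁻¹

Around a high, pressure-gradient force acts outward with centrifugal, so Coriolis balances both:
fV = (1/ρ)|∂P/∂n| + V²/R  →  V² − fR·V + fR·V_g = 0
With fR = 1.03×10⁻⁴ × 848×10³ m = 87.3 m/s:
V = [fR − √((fR)² − 4 fR V_g)]/2 = [87.3 − √(87.3² − 4×87.3×18)]/2 = 25.4 m/s
Supergeostrophic (V > V_g = 18 m/s), as expected around a high.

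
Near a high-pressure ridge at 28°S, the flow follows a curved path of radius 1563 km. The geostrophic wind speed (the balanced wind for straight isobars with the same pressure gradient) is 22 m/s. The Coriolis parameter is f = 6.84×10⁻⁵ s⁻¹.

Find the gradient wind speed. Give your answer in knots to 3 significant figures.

60.2 knots

Around a high, pressure-gradient force acts outward with centrifugal, so Coriolis balances both:
fV = (1/ρ)|∂P/∂n| + V²/R  →  V² − fR·V + fR·V_g = 0
With fR = 6.84×10⁻⁵ × 1563×10³ m = 107 m/s:
V = [fR − √((fR)² − 4 fR V_g)]/2 = [107 − √(107² − 4×107×22)]/2 = 31 m/s
Supergeostrophic (V > V_g = 22 m/s), as expected around a high.
Converting: 31 m/s × 1.944 = 60.2 knots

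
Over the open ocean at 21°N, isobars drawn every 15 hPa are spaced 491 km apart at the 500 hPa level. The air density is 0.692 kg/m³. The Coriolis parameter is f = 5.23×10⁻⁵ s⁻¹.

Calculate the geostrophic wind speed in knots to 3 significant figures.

Pressure gradient: |∂P/∂n| = 1500 Pa / 491000 m = 3.05×10⁻³ Pa/m
Geostrophic balance (pressure-gradient force = Coriolis force):
V_g = (1/(fρ)) |∂P/∂n| = 3.05×10⁻³ / (5.23×10⁻⁵ × 0.692) = 84.4 m/s
Converting: 84.4 m/s × 1.944 = 164 knots

164 knots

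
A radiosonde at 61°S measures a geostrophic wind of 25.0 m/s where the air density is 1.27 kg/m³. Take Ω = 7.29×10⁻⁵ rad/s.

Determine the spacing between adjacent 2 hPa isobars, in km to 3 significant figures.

49.4 km

Coriolis parameter at 61°S:
f = 2Ω sin φ = 2 × 7.29×10⁻⁵ × sin 61° = 1.28×10⁻⁴ s⁻¹
Geostrophic balance rearranged: |∂P/∂n| = f ρ V_g
|∂P/∂n| = 1.28×10⁻⁴ × 1.27 × 25.0 = 4.05×10⁻³ Pa/m
Isobar spacing: Δn = ΔP/|∂P/∂n| = 200 Pa / 4.05×10⁻³ Pa/m = 49398 m ≈ 49.4 km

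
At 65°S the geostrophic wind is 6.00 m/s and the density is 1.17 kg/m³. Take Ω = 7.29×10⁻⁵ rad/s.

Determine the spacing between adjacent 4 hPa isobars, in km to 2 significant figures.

Coriolis parameter at 65°S:
f = 2Ω sin φ = 2 × 7.29×10⁻⁵ × sin 65° = 1.32×10⁻⁴ s⁻¹
Geostrophic balance rearranged: |∂P/∂n| = f ρ V_g
|∂P/∂n| = 1.32×10⁻⁴ × 1.17 × 6.00 = 9.28×10⁻⁴ Pa/m
Isobar spacing: Δn = ΔP/|∂P/∂n| = 400 Pa / 9.28×10⁻⁴ Pa/m = 431211 m ≈ 430 km

430 km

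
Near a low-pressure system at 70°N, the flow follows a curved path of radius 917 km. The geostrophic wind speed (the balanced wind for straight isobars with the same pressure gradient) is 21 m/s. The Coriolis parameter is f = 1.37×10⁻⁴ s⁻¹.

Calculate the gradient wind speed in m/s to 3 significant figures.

Around a low, centrifugal force acts outward with Coriolis, so pressure-gradient force balances both:
(1/ρ)|∂P/∂n| = fV + V²/R  →  V² + fR·V − fR·V_g = 0
With fR = 1.37×10⁻⁴ × 917×10³ m = 126 m/s:
V = [−fR + √((fR)² + 4 fR V_g)]/2 = [−126 + √(126² + 4×126×21)]/2 = 18.3 m/s
Subgeostrophic (V < V_g = 21 m/s), as expected around a low.

18.3 m/s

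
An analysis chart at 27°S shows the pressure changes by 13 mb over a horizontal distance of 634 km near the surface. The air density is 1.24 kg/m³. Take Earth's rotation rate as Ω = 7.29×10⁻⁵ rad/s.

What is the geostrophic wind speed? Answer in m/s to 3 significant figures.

Coriolis parameter at 27°S:
f = 2Ω sin φ = 2 × 7.29×10⁻⁵ × sin 27° = 6.62×10⁻⁵ s⁻¹
Pressure gradient: |∂P/∂n| = 1300 Pa / 634000 m = 2.05×10⁻³ Pa/m
Geostrophic balance (pressure-gradient force = Coriolis force):
V_g = (1/(fρ)) |∂P/∂n| = 2.05×10⁻³ / (6.62×10⁻⁵ × 1.24) = 25.0 m/s

25.0 m/s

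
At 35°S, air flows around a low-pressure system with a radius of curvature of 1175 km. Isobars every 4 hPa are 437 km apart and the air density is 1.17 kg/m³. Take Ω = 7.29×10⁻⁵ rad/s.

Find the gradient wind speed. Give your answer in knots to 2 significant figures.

Coriolis parameter at 35°S:
f = 2Ω sin φ = 2 × 7.29×10⁻⁵ × sin 35° = 8.36×10⁻⁵ s⁻¹
Pressure gradient: |∂P/∂n| = 400 Pa / 437000 m = 9.15×10⁻⁴ Pa/m
Geostrophic speed: V_g = |∂P/∂n|/(fρ) = 9.15×10⁻⁴/(8.36×10⁻⁵ × 1.17) = 9.36 m/s
Around a low, centrifugal force acts outward with Coriolis, so pressure-gradient force balances both:
(1/ρ)|∂P/∂n| = fV + V²/R  →  V² + fR·V − fR·V_g = 0
With fR = 8.36×10⁻⁵ × 1175×10³ m = 98.3 m/s:
V = [−fR + √((fR)² + 4 fR V_g)]/2 = [−98.3 + √(98.3² + 4×98.3×9.36)]/2 = 8.6 m/s
Subgeostrophic (V < V_g = 9.36 m/s), as expected around a low.
Converting: 8.6 m/s × 1.944 = 17 knots

17 knots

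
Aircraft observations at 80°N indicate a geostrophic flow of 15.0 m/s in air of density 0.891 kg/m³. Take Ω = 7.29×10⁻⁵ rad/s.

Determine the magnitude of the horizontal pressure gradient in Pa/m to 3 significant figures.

Coriolis parameter at 80°N:
f = 2Ω sin φ = 2 × 7.29×10⁻⁵ × sin 80° = 1.44×10⁻⁴ s⁻¹
Geostrophic balance rearranged: |∂P/∂n| = f ρ V_g
|∂P/∂n| = 1.44×10⁻⁴ × 0.891 × 15.0 = 1.92×10⁻³ Pa/m

1.92×10⁻³ Pa/m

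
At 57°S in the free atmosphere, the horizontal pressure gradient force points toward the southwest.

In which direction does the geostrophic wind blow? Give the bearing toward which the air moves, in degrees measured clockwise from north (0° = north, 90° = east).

135°

The pressure-gradient force points toward the southwest (bearing 225°).
Geostrophic balance: in the Southern Hemisphere the Coriolis force deflects motion to the left, so the geostrophic wind blows 90° to the left of the pressure-gradient force (low pressure on the right).
Rotating 225° by 90° counterclockwise gives 135° — the wind blows toward the southeast.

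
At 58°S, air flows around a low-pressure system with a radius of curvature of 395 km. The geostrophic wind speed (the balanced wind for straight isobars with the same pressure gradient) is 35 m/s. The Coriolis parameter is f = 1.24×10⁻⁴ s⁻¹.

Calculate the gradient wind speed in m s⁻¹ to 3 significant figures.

23.6 m s⁻¹

Around a low, centrifugal force acts outward with Coriolis, so pressure-gradient force balances both:
(1/ρ)|∂P/∂n| = fV + V²/R  →  V² + fR·V − fR·V_g = 0
With fR = 1.24×10⁻⁴ × 395×10³ m = 49.0 m/s:
V = [−fR + √((fR)² + 4 fR V_g)]/2 = [−49.0 + √(49.0² + 4×49.0×35)]/2 = 23.6 m/s
Subgeostrophic (V < V_g = 35 m/s), as expected around a low.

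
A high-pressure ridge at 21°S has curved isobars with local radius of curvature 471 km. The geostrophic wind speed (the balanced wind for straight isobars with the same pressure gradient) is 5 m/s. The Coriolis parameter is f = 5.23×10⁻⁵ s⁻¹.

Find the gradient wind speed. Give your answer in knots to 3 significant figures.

13.6 knots

Around a high, pressure-gradient force acts outward with centrifugal, so Coriolis balances both:
fV = (1/ρ)|∂P/∂n| + V²/R  →  V² − fR·V + fR·V_g = 0
With fR = 5.23×10⁻⁵ × 471×10³ m = 24.6 m/s:
V = [fR − √((fR)² − 4 fR V_g)]/2 = [24.6 − √(24.6² − 4×24.6×5)]/2 = 6.97 m/s
Supergeostrophic (V > V_g = 5 m/s), as expected around a high.
Converting: 6.97 m/s × 1.944 = 13.6 knots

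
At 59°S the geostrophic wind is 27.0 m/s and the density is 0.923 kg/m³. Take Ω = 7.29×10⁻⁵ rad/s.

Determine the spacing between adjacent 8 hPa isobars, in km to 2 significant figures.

Coriolis parameter at 59°S:
f = 2Ω sin φ = 2 × 7.29×10⁻⁵ × sin 59° = 1.25×10⁻⁴ s⁻¹
Geostrophic balance rearranged: |∂P/∂n| = f ρ V_g
|∂P/∂n| = 1.25×10⁻⁴ × 0.923 × 27.0 = 3.11×10⁻³ Pa/m
Isobar spacing: Δn = ΔP/|∂P/∂n| = 800 Pa / 3.11×10⁻³ Pa/m = 256863 m ≈ 260 km

260 km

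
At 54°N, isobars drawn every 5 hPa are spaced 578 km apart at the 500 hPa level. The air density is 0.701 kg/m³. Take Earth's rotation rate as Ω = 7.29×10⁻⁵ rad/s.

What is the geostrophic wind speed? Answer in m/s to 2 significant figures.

10 m/s

Coriolis parameter at 54°N:
f = 2Ω sin φ = 2 × 7.29×10⁻⁵ × sin 54° = 1.18×10⁻⁴ s⁻¹
Pressure gradient: |∂P/∂n| = 500 Pa / 578000 m = 8.65×10⁻⁴ Pa/m
Geostrophic balance (pressure-gradient force = Coriolis force):
V_g = (1/(fρ)) |∂P/∂n| = 8.65×10⁻⁴ / (1.18×10⁻⁴ × 0.701) = 10.5 m/s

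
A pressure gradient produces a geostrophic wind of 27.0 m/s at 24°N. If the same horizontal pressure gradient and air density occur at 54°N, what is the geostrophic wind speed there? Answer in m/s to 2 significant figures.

With the same pressure gradient and density, V_g ∝ 1/f ∝ 1/sin φ.
V₂ = V₁ · sin φ₁ / sin φ₂ = 27.0 × sin 24° / sin 54°
V₂ = 27.0 × 0.4067/0.8090 = 14 m/s

14 m/s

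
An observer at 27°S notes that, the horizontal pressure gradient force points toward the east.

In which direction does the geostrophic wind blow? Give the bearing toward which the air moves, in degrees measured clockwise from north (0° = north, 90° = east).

The pressure-gradient force points toward the east (bearing 090°).
Geostrophic balance: in the Southern Hemisphere the Coriolis force deflects motion to the left, so the geostrophic wind blows 90° to the left of the pressure-gradient force (low pressure on the right).
Rotating 090° by 90° counterclockwise gives 000° — the wind blows toward the north.

000°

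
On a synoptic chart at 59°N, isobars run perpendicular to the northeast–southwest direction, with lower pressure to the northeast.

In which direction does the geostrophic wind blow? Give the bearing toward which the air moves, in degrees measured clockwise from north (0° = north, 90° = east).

The pressure-gradient force points toward the northeast (bearing 045°).
Geostrophic balance: in the Northern Hemisphere the Coriolis force deflects motion to the right, so the geostrophic wind blows 90° to the right of the pressure-gradient force (low pressure on the left).
Rotating 045° by 90° clockwise gives 135° — the wind blows toward the southeast.

135°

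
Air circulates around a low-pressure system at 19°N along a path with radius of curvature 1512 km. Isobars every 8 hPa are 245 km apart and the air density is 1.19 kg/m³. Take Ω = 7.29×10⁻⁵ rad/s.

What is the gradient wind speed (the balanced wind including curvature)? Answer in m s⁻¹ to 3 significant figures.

Coriolis parameter at 19°N:
f = 2Ω sin φ = 2 × 7.29×10⁻⁵ × sin 19° = 4.75×10⁻⁵ s⁻¹
Pressure gradient: |∂P/∂n| = 800 Pa / 245000 m = 3.27×10⁻³ Pa/m
Geostrophic speed: V_g = |∂P/∂n|/(fρ) = 3.27×10⁻³/(4.75×10⁻⁵ × 1.19) = 57.8 m/s
Around a low, centrifugal force acts outward with Coriolis, so pressure-gradient force balances both:
(1/ρ)|∂P/∂n| = fV + V²/R  →  V² + fR·V − fR·V_g = 0
With fR = 4.75×10⁻⁵ × 1512×10³ m = 71.8 m/s:
V = [−fR + √((fR)² + 4 fR V_g)]/2 = [−71.8 + √(71.8² + 4×71.8×57.8)]/2 = 37.8 m/s
Subgeostrophic (V < V_g = 57.8 m/s), as expected around a low.

37.8 m s⁻¹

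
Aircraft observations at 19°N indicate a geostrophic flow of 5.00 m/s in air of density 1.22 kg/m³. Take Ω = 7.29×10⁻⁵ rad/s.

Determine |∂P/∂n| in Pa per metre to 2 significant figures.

Coriolis parameter at 19°N:
f = 2Ω sin φ = 2 × 7.29×10⁻⁵ × sin 19° = 4.75×10⁻⁵ s⁻¹
Geostrophic balance rearranged: |∂P/∂n| = f ρ V_g
|∂P/∂n| = 4.75×10⁻⁵ × 1.22 × 5.00 = 2.90×10⁻⁴ Pa/m

2.9×10⁻⁴ Pa/m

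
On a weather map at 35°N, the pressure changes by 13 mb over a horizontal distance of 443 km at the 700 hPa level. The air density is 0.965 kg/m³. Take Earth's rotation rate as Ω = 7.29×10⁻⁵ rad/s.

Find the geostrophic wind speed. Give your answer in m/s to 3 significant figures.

Coriolis parameter at 35°N:
f = 2Ω sin φ = 2 × 7.29×10⁻⁵ × sin 35° = 8.36×10⁻⁵ s⁻¹
Pressure gradient: |∂P/∂n| = 1300 Pa / 443000 m = 2.93×10⁻³ Pa/m
Geostrophic balance (pressure-gradient force = Coriolis force):
V_g = (1/(fρ)) |∂P/∂n| = 2.93×10⁻³ / (8.36×10⁻⁵ × 0.965) = 36.4 m/s

36.4 m/s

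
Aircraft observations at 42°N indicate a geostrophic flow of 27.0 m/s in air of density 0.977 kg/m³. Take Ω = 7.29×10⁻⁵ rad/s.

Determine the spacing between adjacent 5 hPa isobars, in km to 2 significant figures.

Coriolis parameter at 42°N:
f = 2Ω sin φ = 2 × 7.29×10⁻⁵ × sin 42° = 9.76×10⁻⁵ s⁻¹
Geostrophic balance rearranged: |∂P/∂n| = f ρ V_g
|∂P/∂n| = 9.76×10⁻⁵ × 0.977 × 27.0 = 2.57×10⁻³ Pa/m
Isobar spacing: Δn = ΔP/|∂P/∂n| = 500 Pa / 2.57×10⁻³ Pa/m = 194287 m ≈ 190 km

190 km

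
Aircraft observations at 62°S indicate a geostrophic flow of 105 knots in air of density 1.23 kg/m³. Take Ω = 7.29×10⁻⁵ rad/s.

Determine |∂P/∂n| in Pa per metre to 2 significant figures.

Coriolis parameter at 62°S:
f = 2Ω sin φ = 2 × 7.29×10⁻⁵ × sin 62° = 1.29×10⁻⁴ s⁻¹
Wind speed in SI: 105 knots = 54.0 m/s
Geostrophic balance rearranged: |∂P/∂n| = f ρ V_g
|∂P/∂n| = 1.29×10⁻⁴ × 1.23 × 54.0 = 8.55×10⁻³ Pa/m

8.6×10⁻³ Pa/m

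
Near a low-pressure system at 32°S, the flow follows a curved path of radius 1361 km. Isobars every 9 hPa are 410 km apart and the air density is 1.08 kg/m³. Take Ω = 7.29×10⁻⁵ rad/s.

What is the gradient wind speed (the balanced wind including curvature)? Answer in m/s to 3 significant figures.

Coriolis parameter at 32°S:
f = 2Ω sin φ = 2 × 7.29×10⁻⁵ × sin 32° = 7.73×10⁻⁵ s⁻¹
Pressure gradient: |∂P/∂n| = 900 Pa / 410000 m = 2.20×10⁻³ Pa/m
Geostrophic speed: V_g = |∂P/∂n|/(fρ) = 2.20×10⁻³/(7.73×10⁻⁵ × 1.08) = 26.3 m/s
Around a low, centrifugal force acts outward with Coriolis, so pressure-gradient force balances both:
(1/ρ)|∂P/∂n| = fV + V²/R  →  V² + fR·V − fR·V_g = 0
With fR = 7.73×10⁻⁵ × 1361×10³ m = 105 m/s:
V = [−fR + √((fR)² + 4 fR V_g)]/2 = [−105 + √(105² + 4×105×26.3)]/2 = 21.8 m/s
Subgeostrophic (V < V_g = 26.3 m/s), as expected around a low.

21.8 m/s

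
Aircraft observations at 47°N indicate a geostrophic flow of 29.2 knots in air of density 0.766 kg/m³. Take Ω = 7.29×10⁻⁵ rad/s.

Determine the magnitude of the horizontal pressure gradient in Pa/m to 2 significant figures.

1.2×10⁻³ Pa/m

Coriolis parameter at 47°N:
f = 2Ω sin φ = 2 × 7.29×10⁻⁵ × sin 47° = 1.07×10⁻⁴ s⁻¹
Wind speed in SI: 29.2 knots = 15.0 m/s
Geostrophic balance rearranged: |∂P/∂n| = f ρ V_g
|∂P/∂n| = 1.07×10⁻⁴ × 0.766 × 15.0 = 1.23×10⁻³ Pa/m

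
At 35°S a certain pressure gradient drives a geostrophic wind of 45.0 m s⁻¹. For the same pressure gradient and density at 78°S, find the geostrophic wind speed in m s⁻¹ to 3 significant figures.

26.4 m s⁻¹

With the same pressure gradient and density, V_g ∝ 1/f ∝ 1/sin φ.
V₂ = V₁ · sin φ₁ / sin φ₂ = 45.0 × sin 35° / sin 78°
V₂ = 45.0 × 0.5736/0.9781 = 26.4 m s⁻¹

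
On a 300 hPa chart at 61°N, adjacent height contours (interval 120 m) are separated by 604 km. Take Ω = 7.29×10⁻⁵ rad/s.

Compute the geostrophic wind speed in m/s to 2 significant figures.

15 m/s

Coriolis parameter at 61°N:
f = 2Ω sin φ = 2 × 7.29×10⁻⁵ × sin 61° = 1.28×10⁻⁴ s⁻¹
Height gradient: |∂Z/∂n| = 120 m / 604000 m = 1.99×10⁻⁴
On a pressure surface, geostrophic balance gives V_g = (g/f)|∂Z/∂n|:
V_g = 9.81 × 1.99×10⁻⁴ / 1.28×10⁻⁴ = 15.3 m/s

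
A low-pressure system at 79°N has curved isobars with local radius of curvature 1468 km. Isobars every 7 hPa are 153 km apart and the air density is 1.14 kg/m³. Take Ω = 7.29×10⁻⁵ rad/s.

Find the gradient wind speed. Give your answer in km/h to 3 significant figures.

90.2 km/h

Coriolis parameter at 79°N:
f = 2Ω sin φ = 2 × 7.29×10⁻⁵ × sin 79° = 1.43×10⁻⁴ s⁻¹
Pressure gradient: |∂P/∂n| = 700 Pa / 153000 m = 4.58×10⁻³ Pa/m
Geostrophic speed: V_g = |∂P/∂n|/(fρ) = 4.58×10⁻³/(1.43×10⁻⁴ × 1.14) = 28.0 m/s
Around a low, centrifugal force acts outward with Coriolis, so pressure-gradient force balances both:
(1/ρ)|∂P/∂n| = fV + V²/R  →  V² + fR·V − fR·V_g = 0
With fR = 1.43×10⁻⁴ × 1468×10³ m = 210 m/s:
V = [−fR + √((fR)² + 4 fR V_g)]/2 = [−210 + √(210² + 4×210×28)]/2 = 25.1 m/s
Subgeostrophic (V < V_g = 28 m/s), as expected around a low.
Converting: 25.1 m/s × 3.6 = 90.2 km/h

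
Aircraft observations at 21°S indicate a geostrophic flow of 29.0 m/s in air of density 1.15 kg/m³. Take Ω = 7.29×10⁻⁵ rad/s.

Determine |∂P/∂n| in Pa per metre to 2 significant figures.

1.7×10⁻³ Pa/m

Coriolis parameter at 21°S:
f = 2Ω sin φ = 2 × 7.29×10⁻⁵ × sin 21° = 5.23×10⁻⁵ s⁻¹
Geostrophic balance rearranged: |∂P/∂n| = f ρ V_g
|∂P/∂n| = 5.23×10⁻⁵ × 1.15 × 29.0 = 1.74×10⁻³ Pa/m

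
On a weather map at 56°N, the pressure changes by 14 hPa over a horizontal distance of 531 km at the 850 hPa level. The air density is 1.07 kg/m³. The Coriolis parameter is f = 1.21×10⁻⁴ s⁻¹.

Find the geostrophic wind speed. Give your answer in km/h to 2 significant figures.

73 km/h

Pressure gradient: |∂P/∂n| = 1400 Pa / 531000 m = 2.64×10⁻³ Pa/m
Geostrophic balance (pressure-gradient force = Coriolis force):
V_g = (1/(fρ)) |∂P/∂n| = 2.64×10⁻³ / (1.21×10⁻⁴ × 1.07) = 20.4 m/s
Converting: 20.4 m/s × 3.6 = 73 km/h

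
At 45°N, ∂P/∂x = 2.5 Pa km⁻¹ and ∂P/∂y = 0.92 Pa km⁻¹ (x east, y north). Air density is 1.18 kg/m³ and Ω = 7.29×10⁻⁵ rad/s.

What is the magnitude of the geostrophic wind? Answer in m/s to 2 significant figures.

Coriolis parameter at 45°N:
f = 2Ω sin φ = 2 × 7.29×10⁻⁵ × sin 45° = 1.03×10⁻⁴ s⁻¹
Component geostrophic relations (x east, y north):
u_g = −(1/(fρ)) ∂P/∂y,  v_g = (1/(fρ)) ∂P/∂x
u_g = −(0.92×10⁻³)/(1.03×10⁻⁴ × 1.18) = −7.56 m/s;  v_g = (2.5×10⁻³)/(1.03×10⁻⁴ × 1.18) = 20.6 m/s
|V_g| = √(u_g² + v_g²) = 21.9 m/s

22 m/s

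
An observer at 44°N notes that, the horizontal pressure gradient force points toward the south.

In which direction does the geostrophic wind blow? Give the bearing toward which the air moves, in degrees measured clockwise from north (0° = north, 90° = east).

270°

The pressure-gradient force points toward the south (bearing 180°).
Geostrophic balance: in the Northern Hemisphere the Coriolis force deflects motion to the right, so the geostrophic wind blows 90° to the right of the pressure-gradient force (low pressure on the left).
Rotating 180° by 90° clockwise gives 270° — the wind blows toward the west.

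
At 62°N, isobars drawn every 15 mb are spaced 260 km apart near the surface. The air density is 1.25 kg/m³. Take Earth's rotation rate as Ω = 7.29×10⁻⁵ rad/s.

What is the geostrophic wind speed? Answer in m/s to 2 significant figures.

Coriolis parameter at 62°N:
f = 2Ω sin φ = 2 × 7.29×10⁻⁵ × sin 62° = 1.29×10⁻⁴ s⁻¹
Pressure gradient: |∂P/∂n| = 1500 Pa / 260000 m = 5.77×10⁻³ Pa/m
Geostrophic balance (pressure-gradient force = Coriolis force):
V_g = (1/(fρ)) |∂P/∂n| = 5.77×10⁻³ / (1.29×10⁻⁴ × 1.25) = 35.9 m/s

36 m/s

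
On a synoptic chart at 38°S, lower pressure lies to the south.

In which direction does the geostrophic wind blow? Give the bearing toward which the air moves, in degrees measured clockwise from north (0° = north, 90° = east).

The pressure-gradient force points toward the south (bearing 180°).
Geostrophic balance: in the Southern Hemisphere the Coriolis force deflects motion to the left, so the geostrophic wind blows 90° to the left of the pressure-gradient force (low pressure on the right).
Rotating 180° by 90° counterclockwise gives 090° — the wind blows toward the east.

090°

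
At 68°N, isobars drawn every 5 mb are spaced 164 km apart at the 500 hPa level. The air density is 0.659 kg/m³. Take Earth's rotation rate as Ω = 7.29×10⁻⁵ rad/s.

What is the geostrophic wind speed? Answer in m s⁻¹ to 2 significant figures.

Coriolis parameter at 68°N:
f = 2Ω sin φ = 2 × 7.29×10⁻⁵ × sin 68° = 1.35×10⁻⁴ s⁻¹
Pressure gradient: |∂P/∂n| = 500 Pa / 164000 m = 3.05×10⁻³ Pa/m
Geostrophic balance (pressure-gradient force = Coriolis force):
V_g = (1/(fρ)) |∂P/∂n| = 3.05×10⁻³ / (1.35×10⁻⁴ × 0.659) = 34.2 m/s

34 m s⁻¹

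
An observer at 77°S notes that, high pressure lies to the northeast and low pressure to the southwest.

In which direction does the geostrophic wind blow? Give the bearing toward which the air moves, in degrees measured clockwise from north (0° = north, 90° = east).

The pressure-gradient force points toward the southwest (bearing 225°).
Geostrophic balance: in the Southern Hemisphere the Coriolis force deflects motion to the left, so the geostrophic wind blows 90° to the left of the pressure-gradient force (low pressure on the right).
Rotating 225° by 90° counterclockwise gives 135° — the wind blows toward the southeast.

135°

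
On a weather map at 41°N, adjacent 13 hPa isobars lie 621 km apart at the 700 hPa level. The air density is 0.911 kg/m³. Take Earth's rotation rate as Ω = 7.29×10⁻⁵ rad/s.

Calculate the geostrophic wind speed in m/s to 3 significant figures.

Coriolis parameter at 41°N:
f = 2Ω sin φ = 2 × 7.29×10⁻⁵ × sin 41° = 9.57×10⁻⁵ s⁻¹
Pressure gradient: |∂P/∂n| = 1300 Pa / 621000 m = 2.09×10⁻³ Pa/m
Geostrophic balance (pressure-gradient force = Coriolis force):
V_g = (1/(fρ)) |∂P/∂n| = 2.09×10⁻³ / (9.57×10⁻⁵ × 0.911) = 24.0 m/s

24.0 m/s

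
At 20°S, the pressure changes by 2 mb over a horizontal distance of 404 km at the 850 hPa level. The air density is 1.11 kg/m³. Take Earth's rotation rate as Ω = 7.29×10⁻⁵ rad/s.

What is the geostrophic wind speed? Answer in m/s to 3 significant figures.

Coriolis parameter at 20°S:
f = 2Ω sin φ = 2 × 7.29×10⁻⁵ × sin 20° = 4.99×10⁻⁵ s⁻¹
Pressure gradient: |∂P/∂n| = 200 Pa / 404000 m = 4.95×10⁻⁴ Pa/m
Geostrophic balance (pressure-gradient force = Coriolis force):
V_g = (1/(fρ)) |∂P/∂n| = 4.95×10⁻⁴ / (4.99×10⁻⁵ × 1.11) = 8.94 m/s

8.94 m/s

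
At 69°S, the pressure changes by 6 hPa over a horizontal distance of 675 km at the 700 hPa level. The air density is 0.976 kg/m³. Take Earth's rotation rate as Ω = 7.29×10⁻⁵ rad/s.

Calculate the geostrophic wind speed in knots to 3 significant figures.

Coriolis parameter at 69°S:
f = 2Ω sin φ = 2 × 7.29×10⁻⁵ × sin 69° = 1.36×10⁻⁴ s⁻¹
Pressure gradient: |∂P/∂n| = 600 Pa / 675000 m = 8.89×10⁻⁴ Pa/m
Geostrophic balance (pressure-gradient force = Coriolis force):
V_g = (1/(fρ)) |∂P/∂n| = 8.89×10⁻⁴ / (1.36×10⁻⁴ × 0.976) = 6.69 m/s
Converting: 6.69 m/s × 1.944 = 13.0 knots

13.0 knots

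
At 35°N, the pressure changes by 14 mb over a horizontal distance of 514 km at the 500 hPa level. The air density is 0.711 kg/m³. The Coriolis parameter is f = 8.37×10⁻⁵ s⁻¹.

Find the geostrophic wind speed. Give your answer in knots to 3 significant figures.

Pressure gradient: |∂P/∂n| = 1400 Pa / 514000 m = 2.72×10⁻³ Pa/m
Geostrophic balance (pressure-gradient force = Coriolis force):
V_g = (1/(fρ)) |∂P/∂n| = 2.72×10⁻³ / (8.37×10⁻⁵ × 0.711) = 45.8 m/s
Converting: 45.8 m/s × 1.944 = 89.0 knots

89.0 knots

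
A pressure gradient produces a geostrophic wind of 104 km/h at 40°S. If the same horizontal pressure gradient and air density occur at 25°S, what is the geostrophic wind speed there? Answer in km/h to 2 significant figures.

160 km/h

With the same pressure gradient and density, V_g ∝ 1/f ∝ 1/sin φ.
V₂ = V₁ · sin φ₁ / sin φ₂ = 104 × sin 40° / sin 25°
V₂ = 104 × 0.6428/0.4226 = 160 km/h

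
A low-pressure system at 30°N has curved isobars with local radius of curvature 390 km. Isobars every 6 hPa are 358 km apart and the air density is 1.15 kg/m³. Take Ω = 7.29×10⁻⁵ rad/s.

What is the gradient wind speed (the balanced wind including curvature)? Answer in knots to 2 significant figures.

Coriolis parameter at 30°N:
f = 2Ω sin φ = 2 × 7.29×10⁻⁵ × sin 30° = 7.29×10⁻⁵ s⁻¹
Pressure gradient: |∂P/∂n| = 600 Pa / 358000 m = 1.68×10⁻³ Pa/m
Geostrophic speed: V_g = |∂P/∂n|/(fρ) = 1.68×10⁻³/(7.29×10⁻⁵ × 1.15) = 20.0 m/s
Around a low, centrifugal force acts outward with Coriolis, so pressure-gradient force balances both:
(1/ρ)|∂P/∂n| = fV + V²/R  →  V² + fR·V − fR·V_g = 0
With fR = 7.29×10⁻⁵ × 390×10³ m = 28.4 m/s:
V = [−fR + √((fR)² + 4 fR V_g)]/2 = [−28.4 + √(28.4² + 4×28.4×20)]/2 = 13.5 m/s
Subgeostrophic (V < V_g = 20 m/s), as expected around a low.
Converting: 13.5 m/s × 1.944 = 26 knots

26 knots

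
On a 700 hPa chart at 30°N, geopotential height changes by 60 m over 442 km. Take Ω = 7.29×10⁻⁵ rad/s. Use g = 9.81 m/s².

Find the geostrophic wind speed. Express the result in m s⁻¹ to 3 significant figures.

18.3 m s⁻¹

Coriolis parameter at 30°N:
f = 2Ω sin φ = 2 × 7.29×10⁻⁵ × sin 30° = 7.29×10⁻⁵ s⁻¹
Height gradient: |∂Z/∂n| = 60 m / 442000 m = 1.36×10⁻⁴
On a pressure surface, geostrophic balance gives V_g = (g/f)|∂Z/∂n|:
V_g = 9.81 × 1.36×10⁻⁴ / 7.29×10⁻⁵ = 18.3 m/s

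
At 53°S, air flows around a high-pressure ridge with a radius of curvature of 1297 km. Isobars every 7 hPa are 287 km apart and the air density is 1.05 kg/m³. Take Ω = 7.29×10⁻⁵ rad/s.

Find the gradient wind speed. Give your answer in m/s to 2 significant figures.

Coriolis parameter at 53°S:
f = 2Ω sin φ = 2 × 7.29×10⁻⁵ × sin 53° = 1.16×10⁻⁴ s⁻¹
Pressure gradient: |∂P/∂n| = 700 Pa / 287000 m = 2.44×10⁻³ Pa/m
Geostrophic speed: V_g = |∂P/∂n|/(fρ) = 2.44×10⁻³/(1.16×10⁻⁴ × 1.05) = 19.9 m/s
Around a high, pressure-gradient force acts outward with centrifugal, so Coriolis balances both:
fV = (1/ρ)|∂P/∂n| + V²/R  →  V² − fR·V + fR·V_g = 0
With fR = 1.16×10⁻⁴ × 1297×10³ m = 151 m/s:
V = [fR − √((fR)² − 4 fR V_g)]/2 = [151 − √(151² − 4×151×19.9)]/2 = 23.7 m/s
Supergeostrophic (V > V_g = 19.9 m/s), as expected around a high.

24 m/s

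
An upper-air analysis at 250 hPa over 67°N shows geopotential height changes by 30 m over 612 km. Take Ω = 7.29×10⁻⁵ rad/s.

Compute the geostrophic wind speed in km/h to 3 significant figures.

12.9 km/h

Coriolis parameter at 67°N:
f = 2Ω sin φ = 2 × 7.29×10⁻⁵ × sin 67° = 1.34×10⁻⁴ s⁻¹
Height gradient: |∂Z/∂n| = 30 m / 612000 m = 4.90×10⁻⁵
On a pressure surface, geostrophic balance gives V_g = (g/f)|∂Z/∂n|:
V_g = 9.81 × 4.90×10⁻⁵ / 1.34×10⁻⁴ = 3.58 m/s
Converting: 3.58 m/s × 3.6 = 12.9 km/h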